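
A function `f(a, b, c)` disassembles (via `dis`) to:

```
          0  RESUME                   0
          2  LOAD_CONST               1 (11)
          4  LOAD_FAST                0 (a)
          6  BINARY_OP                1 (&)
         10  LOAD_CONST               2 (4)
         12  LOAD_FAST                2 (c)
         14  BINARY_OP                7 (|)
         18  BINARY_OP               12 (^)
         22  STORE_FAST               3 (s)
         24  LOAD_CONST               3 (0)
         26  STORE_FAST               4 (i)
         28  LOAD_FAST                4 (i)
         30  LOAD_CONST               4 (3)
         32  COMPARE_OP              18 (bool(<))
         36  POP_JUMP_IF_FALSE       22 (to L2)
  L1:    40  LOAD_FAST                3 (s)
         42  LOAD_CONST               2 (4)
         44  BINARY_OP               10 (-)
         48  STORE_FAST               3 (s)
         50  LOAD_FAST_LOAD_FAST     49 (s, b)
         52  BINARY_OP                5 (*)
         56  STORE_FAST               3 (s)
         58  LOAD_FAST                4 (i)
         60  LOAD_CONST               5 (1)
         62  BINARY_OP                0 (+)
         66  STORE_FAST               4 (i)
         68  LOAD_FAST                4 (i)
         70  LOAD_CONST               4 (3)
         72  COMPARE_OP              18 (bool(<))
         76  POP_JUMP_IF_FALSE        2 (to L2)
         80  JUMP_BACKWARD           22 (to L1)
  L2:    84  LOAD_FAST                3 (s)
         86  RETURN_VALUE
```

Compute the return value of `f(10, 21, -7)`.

LOAD_CONST → push 11. Stack: [11]
LOAD_FAST a → push 10. Stack: [11, 10]
BINARY_OP & → 11 & 10 = 10. Stack: [10]
LOAD_CONST → push 4. Stack: [10, 4]
LOAD_FAST c → push -7. Stack: [10, 4, -7]
BINARY_OP | → 4 | -7 = -3. Stack: [10, -3]
BINARY_OP ^ → 10 ^ -3 = -9. Stack: [-9]
STORE_FAST s → s=-9. Stack: []
LOAD_CONST → push 0. Stack: [0]
STORE_FAST i → i=0. Stack: []
LOAD_FAST i → push 0. Stack: [0]
LOAD_CONST → push 3. Stack: [0, 3]
COMPARE_OP bool(<) → 0 vs 3 = True. Stack: [True]
POP_JUMP_IF_FALSE → pop True; no jump. Stack: []
LOAD_FAST s → push -9. Stack: [-9]
LOAD_CONST → push 4. Stack: [-9, 4]
BINARY_OP - → -9 - 4 = -13. Stack: [-13]
STORE_FAST s → s=-13. Stack: []
LOAD_FAST_LOAD_FAST s,b → push -13,21. Stack: [-13, 21]
BINARY_OP * → -13 * 21 = -273. Stack: [-273]
STORE_FAST s → s=-273. Stack: []
LOAD_FAST i → push 0. Stack: [0]
LOAD_CONST → push 1. Stack: [0, 1]
BINARY_OP + → 0 + 1 = 1. Stack: [1]
STORE_FAST i → i=1. Stack: []
LOAD_FAST i → push 1. Stack: [1]
LOAD_CONST → push 3. Stack: [1, 3]
COMPARE_OP bool(<) → 1 vs 3 = True. Stack: [True]
POP_JUMP_IF_FALSE → pop True; no jump. Stack: []
LOAD_FAST s → push -273. Stack: [-273]
LOAD_CONST → push 4. Stack: [-273, 4]
BINARY_OP - → -273 - 4 = -277. Stack: [-277]
STORE_FAST s → s=-277. Stack: []
LOAD_FAST_LOAD_FAST s,b → push -277,21. Stack: [-277, 21]
BINARY_OP * → -277 * 21 = -5817. Stack: [-5817]
STORE_FAST s → s=-5817. Stack: []
LOAD_FAST i → push 1. Stack: [1]
LOAD_CONST → push 1. Stack: [1, 1]
BINARY_OP + → 1 + 1 = 2. Stack: [2]
STORE_FAST i → i=2. Stack: []
LOAD_FAST i → push 2. Stack: [2]
LOAD_CONST → push 3. Stack: [2, 3]
COMPARE_OP bool(<) → 2 vs 3 = True. Stack: [True]
POP_JUMP_IF_FALSE → pop True; no jump. Stack: []
LOAD_FAST s → push -5817. Stack: [-5817]
LOAD_CONST → push 4. Stack: [-5817, 4]
BINARY_OP - → -5817 - 4 = -5821. Stack: [-5821]
STORE_FAST s → s=-5821. Stack: []
LOAD_FAST_LOAD_FAST s,b → push -5821,21. Stack: [-5821, 21]
BINARY_OP * → -5821 * 21 = -122241. Stack: [-122241]
STORE_FAST s → s=-122241. Stack: []
LOAD_FAST i → push 2. Stack: [2]
LOAD_CONST → push 1. Stack: [2, 1]
BINARY_OP + → 2 + 1 = 3. Stack: [3]
STORE_FAST i → i=3. Stack: []
LOAD_FAST i → push 3. Stack: [3]
LOAD_CONST → push 3. Stack: [3, 3]
COMPARE_OP bool(<) → 3 vs 3 = False. Stack: [False]
POP_JUMP_IF_FALSE → pop False; jump. Stack: []
LOAD_FAST s → push -122241. Stack: [-122241]
RETURN_VALUE → return -122241.

-122241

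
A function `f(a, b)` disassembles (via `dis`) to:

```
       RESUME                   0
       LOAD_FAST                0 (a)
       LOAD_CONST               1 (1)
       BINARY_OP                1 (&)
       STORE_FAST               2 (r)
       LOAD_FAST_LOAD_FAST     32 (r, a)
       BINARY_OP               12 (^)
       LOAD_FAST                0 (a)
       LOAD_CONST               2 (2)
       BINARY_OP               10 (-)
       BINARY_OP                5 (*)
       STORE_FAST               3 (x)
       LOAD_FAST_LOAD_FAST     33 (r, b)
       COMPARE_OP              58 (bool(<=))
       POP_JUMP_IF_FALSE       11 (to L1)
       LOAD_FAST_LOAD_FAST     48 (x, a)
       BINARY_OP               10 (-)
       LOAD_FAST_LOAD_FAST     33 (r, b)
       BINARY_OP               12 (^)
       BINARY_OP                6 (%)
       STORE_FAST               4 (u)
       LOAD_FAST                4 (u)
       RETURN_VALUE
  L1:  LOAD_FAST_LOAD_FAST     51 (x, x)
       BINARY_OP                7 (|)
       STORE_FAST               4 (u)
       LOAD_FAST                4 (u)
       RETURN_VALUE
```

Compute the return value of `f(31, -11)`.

870

LOAD_FAST a → push 31. Stack: [31]
LOAD_CONST → push 1. Stack: [31, 1]
BINARY_OP & → 31 & 1 = 1. Stack: [1]
STORE_FAST r → r=1. Stack: []
LOAD_FAST_LOAD_FAST r,a → push 1,31. Stack: [1, 31]
BINARY_OP ^ → 1 ^ 31 = 30. Stack: [30]
LOAD_FAST a → push 31. Stack: [30, 31]
LOAD_CONST → push 2. Stack: [30, 31, 2]
BINARY_OP - → 31 - 2 = 29. Stack: [30, 29]
BINARY_OP * → 30 * 29 = 870. Stack: [870]
STORE_FAST x → x=870. Stack: []
LOAD_FAST_LOAD_FAST r,b → push 1,-11. Stack: [1, -11]
COMPARE_OP bool(<=) → 1 vs -11 = False. Stack: [False]
POP_JUMP_IF_FALSE → pop False; jump. Stack: []
LOAD_FAST_LOAD_FAST x,x → push 870,870. Stack: [870, 870]
BINARY_OP | → 870 | 870 = 870. Stack: [870]
STORE_FAST u → u=870. Stack: []
LOAD_FAST u → push 870. Stack: [870]
RETURN_VALUE → return 870.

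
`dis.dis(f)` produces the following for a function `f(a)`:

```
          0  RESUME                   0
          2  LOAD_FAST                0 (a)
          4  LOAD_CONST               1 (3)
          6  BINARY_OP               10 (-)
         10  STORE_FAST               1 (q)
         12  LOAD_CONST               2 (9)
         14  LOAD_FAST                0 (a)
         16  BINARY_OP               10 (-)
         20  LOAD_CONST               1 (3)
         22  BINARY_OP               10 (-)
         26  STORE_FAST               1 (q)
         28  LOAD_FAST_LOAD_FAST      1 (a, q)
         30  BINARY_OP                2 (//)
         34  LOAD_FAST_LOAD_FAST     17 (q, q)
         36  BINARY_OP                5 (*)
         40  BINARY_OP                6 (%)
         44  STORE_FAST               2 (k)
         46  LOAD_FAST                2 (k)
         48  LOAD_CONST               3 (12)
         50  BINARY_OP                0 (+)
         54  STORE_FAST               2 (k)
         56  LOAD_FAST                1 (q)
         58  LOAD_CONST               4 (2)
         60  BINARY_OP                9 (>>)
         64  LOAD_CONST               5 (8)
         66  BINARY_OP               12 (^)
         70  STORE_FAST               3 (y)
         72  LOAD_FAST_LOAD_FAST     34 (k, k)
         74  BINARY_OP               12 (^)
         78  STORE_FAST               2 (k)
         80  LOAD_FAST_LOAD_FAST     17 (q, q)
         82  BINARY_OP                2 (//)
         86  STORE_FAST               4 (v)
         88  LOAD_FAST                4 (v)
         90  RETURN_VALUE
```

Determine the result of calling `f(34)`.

LOAD_FAST a → push 34. Stack: [34]
LOAD_CONST → push 3. Stack: [34, 3]
BINARY_OP - → 34 - 3 = 31. Stack: [31]
STORE_FAST q → q=31. Stack: []
LOAD_CONST → push 9. Stack: [9]
LOAD_FAST a → push 34. Stack: [9, 34]
BINARY_OP - → 9 - 34 = -25. Stack: [-25]
LOAD_CONST → push 3. Stack: [-25, 3]
BINARY_OP - → -25 - 3 = -28. Stack: [-28]
STORE_FAST q → q=-28. Stack: []
LOAD_FAST_LOAD_FAST a,q → push 34,-28. Stack: [34, -28]
BINARY_OP // → 34 // -28 = -2. Stack: [-2]
LOAD_FAST_LOAD_FAST q,q → push -28,-28. Stack: [-2, -28, -28]
BINARY_OP * → -28 * -28 = 784. Stack: [-2, 784]
BINARY_OP % → -2 % 784 = 782. Stack: [782]
STORE_FAST k → k=782. Stack: []
LOAD_FAST k → push 782. Stack: [782]
LOAD_CONST → push 12. Stack: [782, 12]
BINARY_OP + → 782 + 12 = 794. Stack: [794]
STORE_FAST k → k=794. Stack: []
LOAD_FAST q → push -28. Stack: [-28]
LOAD_CONST → push 2. Stack: [-28, 2]
BINARY_OP >> → -28 >> 2 = -7. Stack: [-7]
LOAD_CONST → push 8. Stack: [-7, 8]
BINARY_OP ^ → -7 ^ 8 = -15. Stack: [-15]
STORE_FAST y → y=-15. Stack: []
LOAD_FAST_LOAD_FAST k,k → push 794,794. Stack: [794, 794]
BINARY_OP ^ → 794 ^ 794 = 0. Stack: [0]
STORE_FAST k → k=0. Stack: []
LOAD_FAST_LOAD_FAST q,q → push -28,-28. Stack: [-28, -28]
BINARY_OP // → -28 // -28 = 1. Stack: [1]
STORE_FAST v → v=1. Stack: []
LOAD_FAST v → push 1. Stack: [1]
RETURN_VALUE → return 1.

1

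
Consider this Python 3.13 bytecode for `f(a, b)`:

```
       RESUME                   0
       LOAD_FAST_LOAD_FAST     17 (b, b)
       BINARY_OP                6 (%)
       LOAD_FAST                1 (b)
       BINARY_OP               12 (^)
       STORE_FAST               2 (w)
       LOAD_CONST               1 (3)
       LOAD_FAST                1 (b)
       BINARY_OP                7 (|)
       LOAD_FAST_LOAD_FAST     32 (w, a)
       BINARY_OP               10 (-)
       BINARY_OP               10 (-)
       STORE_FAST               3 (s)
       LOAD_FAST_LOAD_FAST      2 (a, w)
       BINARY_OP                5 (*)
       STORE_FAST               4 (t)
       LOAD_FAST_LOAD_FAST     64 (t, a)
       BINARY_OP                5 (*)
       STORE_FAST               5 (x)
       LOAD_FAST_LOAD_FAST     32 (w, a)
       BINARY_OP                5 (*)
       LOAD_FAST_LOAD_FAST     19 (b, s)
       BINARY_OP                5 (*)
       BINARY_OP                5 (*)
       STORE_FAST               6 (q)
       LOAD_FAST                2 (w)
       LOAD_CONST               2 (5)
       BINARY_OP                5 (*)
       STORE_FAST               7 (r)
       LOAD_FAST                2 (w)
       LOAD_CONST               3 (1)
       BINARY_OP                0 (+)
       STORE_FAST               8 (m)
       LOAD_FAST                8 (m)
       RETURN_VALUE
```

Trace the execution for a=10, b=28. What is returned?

29

LOAD_FAST_LOAD_FAST b,b → push 28,28. Stack: [28, 28]
BINARY_OP % → 28 % 28 = 0. Stack: [0]
LOAD_FAST b → push 28. Stack: [0, 28]
BINARY_OP ^ → 0 ^ 28 = 28. Stack: [28]
STORE_FAST w → w=28. Stack: []
LOAD_CONST → push 3. Stack: [3]
LOAD_FAST b → push 28. Stack: [3, 28]
BINARY_OP | → 3 | 28 = 31. Stack: [31]
LOAD_FAST_LOAD_FAST w,a → push 28,10. Stack: [31, 28, 10]
BINARY_OP - → 28 - 10 = 18. Stack: [31, 18]
BINARY_OP - → 31 - 18 = 13. Stack: [13]
STORE_FAST s → s=13. Stack: []
LOAD_FAST_LOAD_FAST a,w → push 10,28. Stack: [10, 28]
BINARY_OP * → 10 * 28 = 280. Stack: [280]
STORE_FAST t → t=280. Stack: []
LOAD_FAST_LOAD_FAST t,a → push 280,10. Stack: [280, 10]
BINARY_OP * → 280 * 10 = 2800. Stack: [2800]
STORE_FAST x → x=2800. Stack: []
LOAD_FAST_LOAD_FAST w,a → push 28,10. Stack: [28, 10]
BINARY_OP * → 28 * 10 = 280. Stack: [280]
LOAD_FAST_LOAD_FAST b,s → push 28,13. Stack: [280, 28, 13]
BINARY_OP * → 28 * 13 = 364. Stack: [280, 364]
BINARY_OP * → 280 * 364 = 101920. Stack: [101920]
STORE_FAST q → q=101920. Stack: []
LOAD_FAST w → push 28. Stack: [28]
LOAD_CONST → push 5. Stack: [28, 5]
BINARY_OP * → 28 * 5 = 140. Stack: [140]
STORE_FAST r → r=140. Stack: []
LOAD_FAST w → push 28. Stack: [28]
LOAD_CONST → push 1. Stack: [28, 1]
BINARY_OP + → 28 + 1 = 29. Stack: [29]
STORE_FAST m → m=29. Stack: []
LOAD_FAST m → push 29. Stack: [29]
RETURN_VALUE → return 29.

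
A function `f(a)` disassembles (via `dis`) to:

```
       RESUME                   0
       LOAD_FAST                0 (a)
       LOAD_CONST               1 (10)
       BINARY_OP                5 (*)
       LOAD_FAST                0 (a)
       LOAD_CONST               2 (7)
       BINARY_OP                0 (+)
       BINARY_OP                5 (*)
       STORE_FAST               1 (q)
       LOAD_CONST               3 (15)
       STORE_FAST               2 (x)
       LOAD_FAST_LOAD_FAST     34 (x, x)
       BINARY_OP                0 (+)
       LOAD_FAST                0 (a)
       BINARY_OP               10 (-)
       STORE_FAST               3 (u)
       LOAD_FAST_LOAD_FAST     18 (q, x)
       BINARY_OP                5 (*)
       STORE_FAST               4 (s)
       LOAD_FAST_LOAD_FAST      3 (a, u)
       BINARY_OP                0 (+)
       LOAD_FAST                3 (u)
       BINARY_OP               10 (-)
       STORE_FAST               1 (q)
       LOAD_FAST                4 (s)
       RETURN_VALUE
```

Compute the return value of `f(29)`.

LOAD_FAST a → push 29. Stack: [29]
LOAD_CONST → push 10. Stack: [29, 10]
BINARY_OP * → 29 * 10 = 290. Stack: [290]
LOAD_FAST a → push 29. Stack: [290, 29]
LOAD_CONST → push 7. Stack: [290, 29, 7]
BINARY_OP + → 29 + 7 = 36. Stack: [290, 36]
BINARY_OP * → 290 * 36 = 10440. Stack: [10440]
STORE_FAST q → q=10440. Stack: []
LOAD_CONST → push 15. Stack: [15]
STORE_FAST x → x=15. Stack: []
LOAD_FAST_LOAD_FAST x,x → push 15,15. Stack: [15, 15]
BINARY_OP + → 15 + 15 = 30. Stack: [30]
LOAD_FAST a → push 29. Stack: [30, 29]
BINARY_OP - → 30 - 29 = 1. Stack: [1]
STORE_FAST u → u=1. Stack: []
LOAD_FAST_LOAD_FAST q,x → push 10440,15. Stack: [10440, 15]
BINARY_OP * → 10440 * 15 = 156600. Stack: [156600]
STORE_FAST s → s=156600. Stack: []
LOAD_FAST_LOAD_FAST a,u → push 29,1. Stack: [29, 1]
BINARY_OP + → 29 + 1 = 30. Stack: [30]
LOAD_FAST u → push 1. Stack: [30, 1]
BINARY_OP - → 30 - 1 = 29. Stack: [29]
STORE_FAST q → q=29. Stack: []
LOAD_FAST s → push 156600. Stack: [156600]
RETURN_VALUE → return 156600.

156600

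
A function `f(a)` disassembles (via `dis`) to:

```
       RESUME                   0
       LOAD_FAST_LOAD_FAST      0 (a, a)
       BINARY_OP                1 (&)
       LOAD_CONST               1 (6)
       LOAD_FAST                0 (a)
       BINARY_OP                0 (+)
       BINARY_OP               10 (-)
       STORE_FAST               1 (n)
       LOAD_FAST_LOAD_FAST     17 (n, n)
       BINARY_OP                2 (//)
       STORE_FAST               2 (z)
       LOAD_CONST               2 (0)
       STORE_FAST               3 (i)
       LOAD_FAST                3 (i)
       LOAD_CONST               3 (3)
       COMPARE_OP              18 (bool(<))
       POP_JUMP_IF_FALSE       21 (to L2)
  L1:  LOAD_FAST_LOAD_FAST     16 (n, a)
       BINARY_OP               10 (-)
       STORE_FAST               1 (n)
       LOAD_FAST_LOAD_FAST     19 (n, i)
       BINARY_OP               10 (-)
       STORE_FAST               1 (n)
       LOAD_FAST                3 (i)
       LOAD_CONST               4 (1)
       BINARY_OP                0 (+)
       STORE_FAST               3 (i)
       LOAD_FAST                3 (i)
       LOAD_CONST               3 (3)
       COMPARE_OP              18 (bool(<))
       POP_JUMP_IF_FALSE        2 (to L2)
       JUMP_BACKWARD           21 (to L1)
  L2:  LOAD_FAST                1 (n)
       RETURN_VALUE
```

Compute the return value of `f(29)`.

LOAD_FAST_LOAD_FAST a,a → push 29,29. Stack: [29, 29]
BINARY_OP & → 29 & 29 = 29. Stack: [29]
LOAD_CONST → push 6. Stack: [29, 6]
LOAD_FAST a → push 29. Stack: [29, 6, 29]
BINARY_OP + → 6 + 29 = 35. Stack: [29, 35]
BINARY_OP - → 29 - 35 = -6. Stack: [-6]
STORE_FAST n → n=-6. Stack: []
LOAD_FAST_LOAD_FAST n,n → push -6,-6. Stack: [-6, -6]
BINARY_OP // → -6 // -6 = 1. Stack: [1]
STORE_FAST z → z=1. Stack: []
LOAD_CONST → push 0. Stack: [0]
STORE_FAST i → i=0. Stack: []
LOAD_FAST i → push 0. Stack: [0]
LOAD_CONST → push 3. Stack: [0, 3]
COMPARE_OP bool(<) → 0 vs 3 = True. Stack: [True]
POP_JUMP_IF_FALSE → pop True; no jump. Stack: []
LOAD_FAST_LOAD_FAST n,a → push -6,29. Stack: [-6, 29]
BINARY_OP - → -6 - 29 = -35. Stack: [-35]
STORE_FAST n → n=-35. Stack: []
LOAD_FAST_LOAD_FAST n,i → push -35,0. Stack: [-35, 0]
BINARY_OP - → -35 - 0 = -35. Stack: [-35]
STORE_FAST n → n=-35. Stack: []
LOAD_FAST i → push 0. Stack: [0]
LOAD_CONST → push 1. Stack: [0, 1]
BINARY_OP + → 0 + 1 = 1. Stack: [1]
STORE_FAST i → i=1. Stack: []
LOAD_FAST i → push 1. Stack: [1]
LOAD_CONST → push 3. Stack: [1, 3]
COMPARE_OP bool(<) → 1 vs 3 = True. Stack: [True]
POP_JUMP_IF_FALSE → pop True; no jump. Stack: []
LOAD_FAST_LOAD_FAST n,a → push -35,29. Stack: [-35, 29]
BINARY_OP - → -35 - 29 = -64. Stack: [-64]
STORE_FAST n → n=-64. Stack: []
LOAD_FAST_LOAD_FAST n,i → push -64,1. Stack: [-64, 1]
BINARY_OP - → -64 - 1 = -65. Stack: [-65]
STORE_FAST n → n=-65. Stack: []
LOAD_FAST i → push 1. Stack: [1]
LOAD_CONST → push 1. Stack: [1, 1]
BINARY_OP + → 1 + 1 = 2. Stack: [2]
STORE_FAST i → i=2. Stack: []
LOAD_FAST i → push 2. Stack: [2]
LOAD_CONST → push 3. Stack: [2, 3]
COMPARE_OP bool(<) → 2 vs 3 = True. Stack: [True]
POP_JUMP_IF_FALSE → pop True; no jump. Stack: []
LOAD_FAST_LOAD_FAST n,a → push -65,29. Stack: [-65, 29]
BINARY_OP - → -65 - 29 = -94. Stack: [-94]
STORE_FAST n → n=-94. Stack: []
LOAD_FAST_LOAD_FAST n,i → push -94,2. Stack: [-94, 2]
BINARY_OP - → -94 - 2 = -96. Stack: [-96]
STORE_FAST n → n=-96. Stack: []
LOAD_FAST i → push 2. Stack: [2]
LOAD_CONST → push 1. Stack: [2, 1]
BINARY_OP + → 2 + 1 = 3. Stack: [3]
STORE_FAST i → i=3. Stack: []
LOAD_FAST i → push 3. Stack: [3]
LOAD_CONST → push 3. Stack: [3, 3]
COMPARE_OP bool(<) → 3 vs 3 = False. Stack: [False]
POP_JUMP_IF_FALSE → pop False; jump. Stack: []
LOAD_FAST n → push -96. Stack: [-96]
RETURN_VALUE → return -96.

-96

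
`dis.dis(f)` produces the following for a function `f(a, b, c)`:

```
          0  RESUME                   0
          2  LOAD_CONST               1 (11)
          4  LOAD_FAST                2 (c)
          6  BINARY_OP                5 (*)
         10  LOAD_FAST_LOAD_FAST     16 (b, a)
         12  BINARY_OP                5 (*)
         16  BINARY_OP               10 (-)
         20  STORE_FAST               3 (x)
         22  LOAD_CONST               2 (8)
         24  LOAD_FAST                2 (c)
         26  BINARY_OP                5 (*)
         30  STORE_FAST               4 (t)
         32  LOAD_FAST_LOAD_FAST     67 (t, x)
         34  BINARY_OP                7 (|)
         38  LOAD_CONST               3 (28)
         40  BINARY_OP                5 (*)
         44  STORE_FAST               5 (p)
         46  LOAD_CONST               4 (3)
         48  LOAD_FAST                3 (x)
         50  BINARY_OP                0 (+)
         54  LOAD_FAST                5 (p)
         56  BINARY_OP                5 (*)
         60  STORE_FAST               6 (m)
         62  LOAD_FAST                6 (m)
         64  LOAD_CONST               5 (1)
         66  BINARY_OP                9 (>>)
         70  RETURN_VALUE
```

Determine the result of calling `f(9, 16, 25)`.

380828

LOAD_CONST → push 11. Stack: [11]
LOAD_FAST c → push 25. Stack: [11, 25]
BINARY_OP * → 11 * 25 = 275. Stack: [275]
LOAD_FAST_LOAD_FAST b,a → push 16,9. Stack: [275, 16, 9]
BINARY_OP * → 16 * 9 = 144. Stack: [275, 144]
BINARY_OP - → 275 - 144 = 131. Stack: [131]
STORE_FAST x → x=131. Stack: []
LOAD_CONST → push 8. Stack: [8]
LOAD_FAST c → push 25. Stack: [8, 25]
BINARY_OP * → 8 * 25 = 200. Stack: [200]
STORE_FAST t → t=200. Stack: []
LOAD_FAST_LOAD_FAST t,x → push 200,131. Stack: [200, 131]
BINARY_OP | → 200 | 131 = 203. Stack: [203]
LOAD_CONST → push 28. Stack: [203, 28]
BINARY_OP * → 203 * 28 = 5684. Stack: [5684]
STORE_FAST p → p=5684. Stack: []
LOAD_CONST → push 3. Stack: [3]
LOAD_FAST x → push 131. Stack: [3, 131]
BINARY_OP + → 3 + 131 = 134. Stack: [134]
LOAD_FAST p → push 5684. Stack: [134, 5684]
BINARY_OP * → 134 * 5684 = 761656. Stack: [761656]
STORE_FAST m → m=761656. Stack: []
LOAD_FAST m → push 761656. Stack: [761656]
LOAD_CONST → push 1. Stack: [761656, 1]
BINARY_OP >> → 761656 >> 1 = 380828. Stack: [380828]
RETURN_VALUE → return 380828.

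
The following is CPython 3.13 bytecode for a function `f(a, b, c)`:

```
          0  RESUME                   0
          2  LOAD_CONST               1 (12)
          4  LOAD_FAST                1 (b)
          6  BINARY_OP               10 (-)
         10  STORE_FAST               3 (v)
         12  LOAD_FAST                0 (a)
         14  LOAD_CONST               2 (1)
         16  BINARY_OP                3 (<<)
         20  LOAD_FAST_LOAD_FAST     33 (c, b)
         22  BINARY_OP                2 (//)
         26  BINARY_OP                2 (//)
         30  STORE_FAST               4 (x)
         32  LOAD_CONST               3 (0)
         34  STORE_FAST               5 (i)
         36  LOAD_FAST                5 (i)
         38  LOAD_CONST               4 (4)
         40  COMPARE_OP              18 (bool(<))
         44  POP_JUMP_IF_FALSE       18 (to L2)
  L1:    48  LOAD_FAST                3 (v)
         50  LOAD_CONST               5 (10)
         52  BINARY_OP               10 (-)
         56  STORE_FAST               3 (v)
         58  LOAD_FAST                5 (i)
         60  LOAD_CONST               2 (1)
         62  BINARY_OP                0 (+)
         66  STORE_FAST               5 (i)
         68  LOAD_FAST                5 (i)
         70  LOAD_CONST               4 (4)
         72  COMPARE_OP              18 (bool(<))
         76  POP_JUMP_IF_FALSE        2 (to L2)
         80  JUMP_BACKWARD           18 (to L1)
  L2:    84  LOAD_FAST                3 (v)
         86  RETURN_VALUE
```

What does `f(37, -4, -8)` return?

-24

LOAD_CONST → push 12
LOAD_FAST b → push -4
BINARY_OP - → 12 - -4 = 16
STORE_FAST v → v=16
LOAD_FAST a → push 37
LOAD_CONST → push 1
BINARY_OP << → 37 << 1 = 74
LOAD_FAST_LOAD_FAST c,b → push -8,-4
BINARY_OP // → -8 // -4 = 2
BINARY_OP // → 74 // 2 = 37
STORE_FAST x → x=37
LOAD_CONST → push 0
STORE_FAST i → i=0
LOAD_FAST i → push 0
LOAD_CONST → push 4
COMPARE_OP bool(<) → 0 vs 4 = True
POP_JUMP_IF_FALSE → pop True; no jump
LOAD_FAST v → push 16
LOAD_CONST → push 10
BINARY_OP - → 16 - 10 = 6
STORE_FAST v → v=6
LOAD_FAST i → push 0
LOAD_CONST → push 1
BINARY_OP + → 0 + 1 = 1
STORE_FAST i → i=1
LOAD_FAST i → push 1
LOAD_CONST → push 4
COMPARE_OP bool(<) → 1 vs 4 = True
POP_JUMP_IF_FALSE → pop True; no jump
LOAD_FAST v → push 6
LOAD_CONST → push 10
BINARY_OP - → 6 - 10 = -4
STORE_FAST v → v=-4
LOAD_FAST i → push 1
LOAD_CONST → push 1
BINARY_OP + → 1 + 1 = 2
STORE_FAST i → i=2
LOAD_FAST i → push 2
LOAD_CONST → push 4
COMPARE_OP bool(<) → 2 vs 4 = True
POP_JUMP_IF_FALSE → pop True; no jump
LOAD_FAST v → push -4
LOAD_CONST → push 10
BINARY_OP - → -4 - 10 = -14
STORE_FAST v → v=-14
LOAD_FAST i → push 2
LOAD_CONST → push 1
BINARY_OP + → 2 + 1 = 3
STORE_FAST i → i=3
LOAD_FAST i → push 3
LOAD_CONST → push 4
COMPARE_OP bool(<) → 3 vs 4 = True
POP_JUMP_IF_FALSE → pop True; no jump
LOAD_FAST v → push -14
LOAD_CONST → push 10
BINARY_OP - → -14 - 10 = -24
STORE_FAST v → v=-24
LOAD_FAST i → push 3
LOAD_CONST → push 1
BINARY_OP + → 3 + 1 = 4
STORE_FAST i → i=4
LOAD_FAST i → push 4
LOAD_CONST → push 4
COMPARE_OP bool(<) → 4 vs 4 = False
POP_JUMP_IF_FALSE → pop False; jump
LOAD_FAST v → push -24
RETURN_VALUE → return -24.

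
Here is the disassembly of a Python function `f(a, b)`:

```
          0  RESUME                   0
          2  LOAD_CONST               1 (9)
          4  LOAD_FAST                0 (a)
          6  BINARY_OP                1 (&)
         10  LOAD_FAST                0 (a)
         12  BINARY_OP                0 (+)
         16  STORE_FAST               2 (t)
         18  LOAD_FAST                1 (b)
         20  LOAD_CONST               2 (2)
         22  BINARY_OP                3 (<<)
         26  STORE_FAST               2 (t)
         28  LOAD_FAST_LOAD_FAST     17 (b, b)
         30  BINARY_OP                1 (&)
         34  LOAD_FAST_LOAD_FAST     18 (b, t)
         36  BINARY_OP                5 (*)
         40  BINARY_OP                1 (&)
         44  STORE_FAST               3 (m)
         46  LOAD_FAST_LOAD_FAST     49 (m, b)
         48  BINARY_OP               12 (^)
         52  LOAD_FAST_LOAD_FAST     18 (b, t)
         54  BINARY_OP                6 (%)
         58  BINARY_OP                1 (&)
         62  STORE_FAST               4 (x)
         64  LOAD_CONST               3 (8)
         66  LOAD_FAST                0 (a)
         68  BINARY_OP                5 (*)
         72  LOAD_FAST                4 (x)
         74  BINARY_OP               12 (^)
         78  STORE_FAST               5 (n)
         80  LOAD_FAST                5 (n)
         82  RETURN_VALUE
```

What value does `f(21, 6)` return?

LOAD_CONST → push 9. Stack: [9]
LOAD_FAST a → push 21. Stack: [9, 21]
BINARY_OP & → 9 & 21 = 1. Stack: [1]
LOAD_FAST a → push 21. Stack: [1, 21]
BINARY_OP + → 1 + 21 = 22. Stack: [22]
STORE_FAST t → t=22. Stack: []
LOAD_FAST b → push 6. Stack: [6]
LOAD_CONST → push 2. Stack: [6, 2]
BINARY_OP << → 6 << 2 = 24. Stack: [24]
STORE_FAST t → t=24. Stack: []
LOAD_FAST_LOAD_FAST b,b → push 6,6. Stack: [6, 6]
BINARY_OP & → 6 & 6 = 6. Stack: [6]
LOAD_FAST_LOAD_FAST b,t → push 6,24. Stack: [6, 6, 24]
BINARY_OP * → 6 * 24 = 144. Stack: [6, 144]
BINARY_OP & → 6 & 144 = 0. Stack: [0]
STORE_FAST m → m=0. Stack: []
LOAD_FAST_LOAD_FAST m,b → push 0,6. Stack: [0, 6]
BINARY_OP ^ → 0 ^ 6 = 6. Stack: [6]
LOAD_FAST_LOAD_FAST b,t → push 6,24. Stack: [6, 6, 24]
BINARY_OP % → 6 % 24 = 6. Stack: [6, 6]
BINARY_OP & → 6 & 6 = 6. Stack: [6]
STORE_FAST x → x=6. Stack: []
LOAD_CONST → push 8. Stack: [8]
LOAD_FAST a → push 21. Stack: [8, 21]
BINARY_OP * → 8 * 21 = 168. Stack: [168]
LOAD_FAST x → push 6. Stack: [168, 6]
BINARY_OP ^ → 168 ^ 6 = 174. Stack: [174]
STORE_FAST n → n=174. Stack: []
LOAD_FAST n → push 174. Stack: [174]
RETURN_VALUE → return 174.

174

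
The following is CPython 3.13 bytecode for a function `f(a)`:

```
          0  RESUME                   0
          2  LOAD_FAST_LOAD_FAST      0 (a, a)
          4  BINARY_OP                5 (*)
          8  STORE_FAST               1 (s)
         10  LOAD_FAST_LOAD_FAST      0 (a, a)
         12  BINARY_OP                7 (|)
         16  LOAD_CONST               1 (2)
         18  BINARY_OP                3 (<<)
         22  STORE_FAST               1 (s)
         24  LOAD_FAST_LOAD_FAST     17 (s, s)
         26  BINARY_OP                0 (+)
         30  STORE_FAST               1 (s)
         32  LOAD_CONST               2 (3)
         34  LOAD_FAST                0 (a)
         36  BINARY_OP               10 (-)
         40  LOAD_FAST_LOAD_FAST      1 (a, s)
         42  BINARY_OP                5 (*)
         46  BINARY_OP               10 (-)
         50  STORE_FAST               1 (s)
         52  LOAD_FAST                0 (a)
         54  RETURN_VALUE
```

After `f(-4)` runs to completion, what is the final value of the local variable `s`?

-121

LOAD_FAST_LOAD_FAST a,a → push -4,-4. Stack: [-4, -4]
BINARY_OP * → -4 * -4 = 16. Stack: [16]
STORE_FAST s → s=16. Stack: []
LOAD_FAST_LOAD_FAST a,a → push -4,-4. Stack: [-4, -4]
BINARY_OP | → -4 | -4 = -4. Stack: [-4]
LOAD_CONST → push 2. Stack: [-4, 2]
BINARY_OP << → -4 << 2 = -16. Stack: [-16]
STORE_FAST s → s=-16. Stack: []
LOAD_FAST_LOAD_FAST s,s → push -16,-16. Stack: [-16, -16]
BINARY_OP + → -16 + -16 = -32. Stack: [-32]
STORE_FAST s → s=-32. Stack: []
LOAD_CONST → push 3. Stack: [3]
LOAD_FAST a → push -4. Stack: [3, -4]
BINARY_OP - → 3 - -4 = 7. Stack: [7]
LOAD_FAST_LOAD_FAST a,s → push -4,-32. Stack: [7, -4, -32]
BINARY_OP * → -4 * -32 = 128. Stack: [7, 128]
BINARY_OP - → 7 - 128 = -121. Stack: [-121]
STORE_FAST s → s=-121. Stack: []
LOAD_FAST a → push -4. Stack: [-4]
RETURN_VALUE → return -4.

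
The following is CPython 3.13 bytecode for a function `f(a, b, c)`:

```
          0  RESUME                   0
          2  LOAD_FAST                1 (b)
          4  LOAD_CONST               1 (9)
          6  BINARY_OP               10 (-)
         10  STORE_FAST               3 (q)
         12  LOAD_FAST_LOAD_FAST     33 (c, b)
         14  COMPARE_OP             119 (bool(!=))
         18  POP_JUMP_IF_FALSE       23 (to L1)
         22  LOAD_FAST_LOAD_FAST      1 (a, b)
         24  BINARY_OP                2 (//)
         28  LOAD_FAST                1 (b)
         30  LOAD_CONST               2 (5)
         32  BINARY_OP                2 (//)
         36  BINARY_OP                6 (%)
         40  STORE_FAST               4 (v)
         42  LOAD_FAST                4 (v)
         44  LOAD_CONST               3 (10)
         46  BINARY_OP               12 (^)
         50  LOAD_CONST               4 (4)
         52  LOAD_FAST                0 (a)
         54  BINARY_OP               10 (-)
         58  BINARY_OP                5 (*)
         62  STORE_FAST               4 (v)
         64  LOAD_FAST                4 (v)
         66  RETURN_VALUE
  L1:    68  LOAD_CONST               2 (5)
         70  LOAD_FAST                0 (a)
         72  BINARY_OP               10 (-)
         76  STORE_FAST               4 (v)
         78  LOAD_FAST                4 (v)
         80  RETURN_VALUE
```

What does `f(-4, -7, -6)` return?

LOAD_FAST b → push -7. Stack: [-7]
LOAD_CONST → push 9. Stack: [-7, 9]
BINARY_OP - → -7 - 9 = -16. Stack: [-16]
STORE_FAST q → q=-16. Stack: []
LOAD_FAST_LOAD_FAST c,b → push -6,-7. Stack: [-6, -7]
COMPARE_OP bool(!=) → -6 vs -7 = True. Stack: [True]
POP_JUMP_IF_FALSE → pop True; no jump. Stack: []
LOAD_FAST_LOAD_FAST a,b → push -4,-7. Stack: [-4, -7]
BINARY_OP // → -4 // -7 = 0. Stack: [0]
LOAD_FAST b → push -7. Stack: [0, -7]
LOAD_CONST → push 5. Stack: [0, -7, 5]
BINARY_OP // → -7 // 5 = -2. Stack: [0, -2]
BINARY_OP % → 0 % -2 = 0. Stack: [0]
STORE_FAST v → v=0. Stack: []
LOAD_FAST v → push 0. Stack: [0]
LOAD_CONST → push 10. Stack: [0, 10]
BINARY_OP ^ → 0 ^ 10 = 10. Stack: [10]
LOAD_CONST → push 4. Stack: [10, 4]
LOAD_FAST a → push -4. Stack: [10, 4, -4]
BINARY_OP - → 4 - -4 = 8. Stack: [10, 8]
BINARY_OP * → 10 * 8 = 80. Stack: [80]
STORE_FAST v → v=80. Stack: []
LOAD_FAST v → push 80. Stack: [80]
RETURN_VALUE → return 80.

80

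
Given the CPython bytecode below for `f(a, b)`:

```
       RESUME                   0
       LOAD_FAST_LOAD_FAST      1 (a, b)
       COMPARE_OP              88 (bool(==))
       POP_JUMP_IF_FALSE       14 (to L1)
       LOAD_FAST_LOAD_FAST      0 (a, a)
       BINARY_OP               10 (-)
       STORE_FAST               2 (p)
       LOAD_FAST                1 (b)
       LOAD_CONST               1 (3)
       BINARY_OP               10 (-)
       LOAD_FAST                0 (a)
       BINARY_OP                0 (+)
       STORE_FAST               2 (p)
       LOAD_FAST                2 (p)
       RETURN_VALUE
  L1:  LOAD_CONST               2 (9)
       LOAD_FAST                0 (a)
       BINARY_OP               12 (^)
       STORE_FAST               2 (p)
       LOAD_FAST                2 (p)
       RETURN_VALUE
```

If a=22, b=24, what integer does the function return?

31

LOAD_FAST_LOAD_FAST a,b → push 22,24. Stack: [22, 24]
COMPARE_OP bool(==) → 22 vs 24 = False. Stack: [False]
POP_JUMP_IF_FALSE → pop False; jump. Stack: []
LOAD_CONST → push 9. Stack: [9]
LOAD_FAST a → push 22. Stack: [9, 22]
BINARY_OP ^ → 9 ^ 22 = 31. Stack: [31]
STORE_FAST p → p=31. Stack: []
LOAD_FAST p → push 31. Stack: [31]
RETURN_VALUE → return 31.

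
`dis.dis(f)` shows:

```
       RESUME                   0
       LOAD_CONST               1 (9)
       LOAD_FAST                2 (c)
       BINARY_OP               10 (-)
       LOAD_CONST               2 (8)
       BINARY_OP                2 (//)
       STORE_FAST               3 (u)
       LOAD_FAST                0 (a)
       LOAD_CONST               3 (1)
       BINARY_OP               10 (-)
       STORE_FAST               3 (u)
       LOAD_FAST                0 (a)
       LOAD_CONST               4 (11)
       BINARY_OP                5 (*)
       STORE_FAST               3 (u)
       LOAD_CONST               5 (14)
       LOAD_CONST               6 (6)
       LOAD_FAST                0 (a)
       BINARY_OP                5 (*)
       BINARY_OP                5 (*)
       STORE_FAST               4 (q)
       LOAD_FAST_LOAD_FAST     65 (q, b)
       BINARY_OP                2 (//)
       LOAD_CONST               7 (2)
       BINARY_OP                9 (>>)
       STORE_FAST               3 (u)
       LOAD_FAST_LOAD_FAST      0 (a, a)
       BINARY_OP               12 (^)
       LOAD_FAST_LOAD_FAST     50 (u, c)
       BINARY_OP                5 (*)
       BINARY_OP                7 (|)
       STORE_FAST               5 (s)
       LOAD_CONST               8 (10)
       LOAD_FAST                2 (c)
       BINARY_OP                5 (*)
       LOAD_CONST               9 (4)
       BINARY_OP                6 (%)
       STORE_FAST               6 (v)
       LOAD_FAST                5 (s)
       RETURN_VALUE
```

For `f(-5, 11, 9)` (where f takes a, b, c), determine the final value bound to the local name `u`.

-10

LOAD_CONST → push 9. Stack: [9]
LOAD_FAST c → push 9. Stack: [9, 9]
BINARY_OP - → 9 - 9 = 0. Stack: [0]
LOAD_CONST → push 8. Stack: [0, 8]
BINARY_OP // → 0 // 8 = 0. Stack: [0]
STORE_FAST u → u=0. Stack: []
LOAD_FAST a → push -5. Stack: [-5]
LOAD_CONST → push 1. Stack: [-5, 1]
BINARY_OP - → -5 - 1 = -6. Stack: [-6]
STORE_FAST u → u=-6. Stack: []
LOAD_FAST a → push -5. Stack: [-5]
LOAD_CONST → push 11. Stack: [-5, 11]
BINARY_OP * → -5 * 11 = -55. Stack: [-55]
STORE_FAST u → u=-55. Stack: []
LOAD_CONST → push 14. Stack: [14]
LOAD_CONST → push 6. Stack: [14, 6]
LOAD_FAST a → push -5. Stack: [14, 6, -5]
BINARY_OP * → 6 * -5 = -30. Stack: [14, -30]
BINARY_OP * → 14 * -30 = -420. Stack: [-420]
STORE_FAST q → q=-420. Stack: []
LOAD_FAST_LOAD_FAST q,b → push -420,11. Stack: [-420, 11]
BINARY_OP // → -420 // 11 = -39. Stack: [-39]
LOAD_CONST → push 2. Stack: [-39, 2]
BINARY_OP >> → -39 >> 2 = -10. Stack: [-10]
STORE_FAST u → u=-10. Stack: []
LOAD_FAST_LOAD_FAST a,a → push -5,-5. Stack: [-5, -5]
BINARY_OP ^ → -5 ^ -5 = 0. Stack: [0]
LOAD_FAST_LOAD_FAST u,c → push -10,9. Stack: [0, -10, 9]
BINARY_OP * → -10 * 9 = -90. Stack: [0, -90]
BINARY_OP | → 0 | -90 = -90. Stack: [-90]
STORE_FAST s → s=-90. Stack: []
LOAD_CONST → push 10. Stack: [10]
LOAD_FAST c → push 9. Stack: [10, 9]
BINARY_OP * → 10 * 9 = 90. Stack: [90]
LOAD_CONST → push 4. Stack: [90, 4]
BINARY_OP % → 90 % 4 = 2. Stack: [2]
STORE_FAST v → v=2. Stack: []
LOAD_FAST s → push -90. Stack: [-90]
RETURN_VALUE → return -90.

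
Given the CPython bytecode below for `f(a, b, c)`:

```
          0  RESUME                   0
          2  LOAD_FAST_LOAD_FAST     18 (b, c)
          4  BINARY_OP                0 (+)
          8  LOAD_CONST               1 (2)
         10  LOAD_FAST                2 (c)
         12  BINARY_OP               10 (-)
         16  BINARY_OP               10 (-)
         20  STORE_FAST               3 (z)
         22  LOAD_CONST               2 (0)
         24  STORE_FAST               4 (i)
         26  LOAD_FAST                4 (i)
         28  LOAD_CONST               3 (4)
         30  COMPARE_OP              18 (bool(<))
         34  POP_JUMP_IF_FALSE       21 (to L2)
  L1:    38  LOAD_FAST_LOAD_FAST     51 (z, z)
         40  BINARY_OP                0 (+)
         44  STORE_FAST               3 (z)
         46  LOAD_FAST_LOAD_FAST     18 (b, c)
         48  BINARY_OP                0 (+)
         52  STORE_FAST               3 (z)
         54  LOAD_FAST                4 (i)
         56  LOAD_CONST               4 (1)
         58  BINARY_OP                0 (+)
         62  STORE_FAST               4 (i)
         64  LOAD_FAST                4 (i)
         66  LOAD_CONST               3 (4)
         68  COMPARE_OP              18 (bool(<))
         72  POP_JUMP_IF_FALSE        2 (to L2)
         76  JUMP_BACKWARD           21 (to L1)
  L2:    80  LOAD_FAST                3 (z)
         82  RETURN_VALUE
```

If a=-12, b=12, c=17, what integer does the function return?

LOAD_FAST_LOAD_FAST b,c → push 12,17
BINARY_OP + → 12 + 17 = 29
LOAD_CONST → push 2
LOAD_FAST c → push 17
BINARY_OP - → 2 - 17 = -15
BINARY_OP - → 29 - -15 = 44
STORE_FAST z → z=44
LOAD_CONST → push 0
STORE_FAST i → i=0
LOAD_FAST i → push 0
LOAD_CONST → push 4
COMPARE_OP bool(<) → 0 vs 4 = True
POP_JUMP_IF_FALSE → pop True; no jump
LOAD_FAST_LOAD_FAST z,z → push 44,44
BINARY_OP + → 44 + 44 = 88
STORE_FAST z → z=88
LOAD_FAST_LOAD_FAST b,c → push 12,17
BINARY_OP + → 12 + 17 = 29
STORE_FAST z → z=29
LOAD_FAST i → push 0
LOAD_CONST → push 1
BINARY_OP + → 0 + 1 = 1
STORE_FAST i → i=1
LOAD_FAST i → push 1
LOAD_CONST → push 4
COMPARE_OP bool(<) → 1 vs 4 = True
POP_JUMP_IF_FALSE → pop True; no jump
LOAD_FAST_LOAD_FAST z,z → push 29,29
BINARY_OP + → 29 + 29 = 58
STORE_FAST z → z=58
LOAD_FAST_LOAD_FAST b,c → push 12,17
BINARY_OP + → 12 + 17 = 29
STORE_FAST z → z=29
LOAD_FAST i → push 1
LOAD_CONST → push 1
BINARY_OP + → 1 + 1 = 2
STORE_FAST i → i=2
LOAD_FAST i → push 2
LOAD_CONST → push 4
COMPARE_OP bool(<) → 2 vs 4 = True
POP_JUMP_IF_FALSE → pop True; no jump
LOAD_FAST_LOAD_FAST z,z → push 29,29
BINARY_OP + → 29 + 29 = 58
STORE_FAST z → z=58
LOAD_FAST_LOAD_FAST b,c → push 12,17
BINARY_OP + → 12 + 17 = 29
STORE_FAST z → z=29
LOAD_FAST i → push 2
LOAD_CONST → push 1
BINARY_OP + → 2 + 1 = 3
STORE_FAST i → i=3
LOAD_FAST i → push 3
LOAD_CONST → push 4
COMPARE_OP bool(<) → 3 vs 4 = True
POP_JUMP_IF_FALSE → pop True; no jump
LOAD_FAST_LOAD_FAST z,z → push 29,29
BINARY_OP + → 29 + 29 = 58
STORE_FAST z → z=58
LOAD_FAST_LOAD_FAST b,c → push 12,17
BINARY_OP + → 12 + 17 = 29
STORE_FAST z → z=29
LOAD_FAST i → push 3
LOAD_CONST → push 1
BINARY_OP + → 3 + 1 = 4
STORE_FAST i → i=4
LOAD_FAST i → push 4
LOAD_CONST → push 4
COMPARE_OP bool(<) → 4 vs 4 = False
POP_JUMP_IF_FALSE → pop False; jump
LOAD_FAST z → push 29
RETURN_VALUE → return 29.

29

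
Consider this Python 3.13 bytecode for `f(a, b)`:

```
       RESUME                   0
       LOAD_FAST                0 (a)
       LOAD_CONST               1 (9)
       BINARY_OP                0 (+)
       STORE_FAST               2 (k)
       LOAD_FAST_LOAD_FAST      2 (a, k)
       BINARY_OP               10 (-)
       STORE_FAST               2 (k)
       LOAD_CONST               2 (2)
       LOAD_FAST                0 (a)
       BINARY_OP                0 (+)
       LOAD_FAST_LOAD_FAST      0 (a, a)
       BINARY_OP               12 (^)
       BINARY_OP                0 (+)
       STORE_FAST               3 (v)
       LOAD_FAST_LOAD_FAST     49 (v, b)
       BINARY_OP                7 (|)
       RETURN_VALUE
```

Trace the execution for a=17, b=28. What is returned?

31

LOAD_FAST a → push 17. Stack: [17]
LOAD_CONST → push 9. Stack: [17, 9]
BINARY_OP + → 17 + 9 = 26. Stack: [26]
STORE_FAST k → k=26. Stack: []
LOAD_FAST_LOAD_FAST a,k → push 17,26. Stack: [17, 26]
BINARY_OP - → 17 - 26 = -9. Stack: [-9]
STORE_FAST k → k=-9. Stack: []
LOAD_CONST → push 2. Stack: [2]
LOAD_FAST a → push 17. Stack: [2, 17]
BINARY_OP + → 2 + 17 = 19. Stack: [19]
LOAD_FAST_LOAD_FAST a,a → push 17,17. Stack: [19, 17, 17]
BINARY_OP ^ → 17 ^ 17 = 0. Stack: [19, 0]
BINARY_OP + → 19 + 0 = 19. Stack: [19]
STORE_FAST v → v=19. Stack: []
LOAD_FAST_LOAD_FAST v,b → push 19,28. Stack: [19, 28]
BINARY_OP | → 19 | 28 = 31. Stack: [31]
RETURN_VALUE → return 31.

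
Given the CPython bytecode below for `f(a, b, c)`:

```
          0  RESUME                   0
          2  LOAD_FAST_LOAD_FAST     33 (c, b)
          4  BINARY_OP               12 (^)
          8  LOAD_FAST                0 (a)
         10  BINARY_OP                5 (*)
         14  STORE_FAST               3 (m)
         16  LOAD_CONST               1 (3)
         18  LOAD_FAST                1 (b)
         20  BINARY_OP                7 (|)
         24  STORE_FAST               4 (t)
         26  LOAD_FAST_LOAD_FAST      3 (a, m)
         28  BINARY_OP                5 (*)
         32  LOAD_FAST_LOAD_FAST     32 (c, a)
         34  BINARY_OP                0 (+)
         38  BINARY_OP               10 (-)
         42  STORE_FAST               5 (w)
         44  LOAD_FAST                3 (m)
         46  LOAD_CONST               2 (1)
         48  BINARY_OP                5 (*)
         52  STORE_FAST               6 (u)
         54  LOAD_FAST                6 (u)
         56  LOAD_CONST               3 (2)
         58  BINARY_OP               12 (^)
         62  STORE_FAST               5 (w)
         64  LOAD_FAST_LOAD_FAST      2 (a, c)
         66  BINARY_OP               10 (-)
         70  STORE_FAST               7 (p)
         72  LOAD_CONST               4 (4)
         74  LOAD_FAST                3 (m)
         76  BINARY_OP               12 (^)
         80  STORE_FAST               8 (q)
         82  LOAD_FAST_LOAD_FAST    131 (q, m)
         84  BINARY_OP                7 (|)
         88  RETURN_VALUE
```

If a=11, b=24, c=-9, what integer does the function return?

-187

LOAD_FAST_LOAD_FAST c,b → push -9,24. Stack: [-9, 24]
BINARY_OP ^ → -9 ^ 24 = -17. Stack: [-17]
LOAD_FAST a → push 11. Stack: [-17, 11]
BINARY_OP * → -17 * 11 = -187. Stack: [-187]
STORE_FAST m → m=-187. Stack: []
LOAD_CONST → push 3. Stack: [3]
LOAD_FAST b → push 24. Stack: [3, 24]
BINARY_OP | → 3 | 24 = 27. Stack: [27]
STORE_FAST t → t=27. Stack: []
LOAD_FAST_LOAD_FAST a,m → push 11,-187. Stack: [11, -187]
BINARY_OP * → 11 * -187 = -2057. Stack: [-2057]
LOAD_FAST_LOAD_FAST c,a → push -9,11. Stack: [-2057, -9, 11]
BINARY_OP + → -9 + 11 = 2. Stack: [-2057, 2]
BINARY_OP - → -2057 - 2 = -2059. Stack: [-2059]
STORE_FAST w → w=-2059. Stack: []
LOAD_FAST m → push -187. Stack: [-187]
LOAD_CONST → push 1. Stack: [-187, 1]
BINARY_OP * → -187 * 1 = -187. Stack: [-187]
STORE_FAST u → u=-187. Stack: []
LOAD_FAST u → push -187. Stack: [-187]
LOAD_CONST → push 2. Stack: [-187, 2]
BINARY_OP ^ → -187 ^ 2 = -185. Stack: [-185]
STORE_FAST w → w=-185. Stack: []
LOAD_FAST_LOAD_FAST a,c → push 11,-9. Stack: [11, -9]
BINARY_OP - → 11 - -9 = 20. Stack: [20]
STORE_FAST p → p=20. Stack: []
LOAD_CONST → push 4. Stack: [4]
LOAD_FAST m → push -187. Stack: [4, -187]
BINARY_OP ^ → 4 ^ -187 = -191. Stack: [-191]
STORE_FAST q → q=-191. Stack: []
LOAD_FAST_LOAD_FAST q,m → push -191,-187. Stack: [-191, -187]
BINARY_OP | → -191 | -187 = -187. Stack: [-187]
RETURN_VALUE → return -187.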